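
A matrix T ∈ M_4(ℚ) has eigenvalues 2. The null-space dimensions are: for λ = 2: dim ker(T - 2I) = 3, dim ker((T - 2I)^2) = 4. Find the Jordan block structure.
Jordan blocks: (2, 2), (2, 1), (2, 1)

λ = 2: successive nullity increments [3, 1] count blocks of size ≥ k; block sizes are [2, 1, 1].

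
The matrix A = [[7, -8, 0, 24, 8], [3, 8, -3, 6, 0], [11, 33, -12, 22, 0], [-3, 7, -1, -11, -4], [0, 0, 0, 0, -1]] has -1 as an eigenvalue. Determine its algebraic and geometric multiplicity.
algebraic multiplicity 4, geometric multiplicity 3

The characteristic polynomial is (x + 1)^4(x + 5), so the factor x + 1 appears with exponent 4: the algebraic multiplicity is 4.

rank(A + I) = 2, so the eigenspace has dimension 5 - 2 = 3: the geometric multiplicity is 3.

Since 3 < 4, A is not diagonalizable.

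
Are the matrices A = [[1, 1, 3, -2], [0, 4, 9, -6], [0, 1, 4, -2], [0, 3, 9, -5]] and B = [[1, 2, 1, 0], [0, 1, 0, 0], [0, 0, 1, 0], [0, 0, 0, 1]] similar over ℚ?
Yes.

Two matrices over a field are similar if and only if they have the same invariant factors.

Both A and B have characteristic polynomial (x - 1)^4 and minimal polynomial (x - 1)^2. Computing further, both have invariant factors x - 1, x - 1, (x - 1)^2. Hence A and B are similar.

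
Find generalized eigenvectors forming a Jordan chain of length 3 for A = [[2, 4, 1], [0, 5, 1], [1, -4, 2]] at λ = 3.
We seek v_1 ∈ ker((A - 3I)^3) \ ker((A - 3I)^2), then set v_{i+1} = (A - 3I) v_i.

One such chain is v_1 = [[0, 0, 1]]^T, v_2 = [[1, 1, -1]]^T, v_3 = [[2, 1, -2]]^T. Check: (A - 3I) v_3 = [[0, 0, 0]]^T = 0.

v_1 = [[0, 0, 1]]^T, v_2 = [[1, 1, -1]]^T, v_3 = [[2, 1, -2]]^T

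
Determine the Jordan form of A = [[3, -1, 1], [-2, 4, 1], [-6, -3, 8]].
The characteristic polynomial is det(xI - A) = (x - 5)^3, so the eigenvalues are 5 (algebraic multiplicity 3).

For λ = 5: rank(A - 5I) = 1, rank((A - 5I)^2) = 0. The eigenspace has dimension 3 - 1 = 2, so there are 2 Jordan blocks; the rank sequence gives block sizes [2, 1].

Assembling the blocks gives the Jordan form J above.

J = [[5, 1, 0], [0, 5, 0], [0, 0, 5]]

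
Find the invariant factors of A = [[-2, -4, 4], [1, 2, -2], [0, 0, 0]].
x, x^2

The Jordan structure of A has elementary divisors x^2, x. Arranging the block sizes at each eigenvalue in decreasing order and taking row products gives the invariant factors.

Invariant factors (smallest first, each dividing the next): x, x^2.

Check: the last factor x^2 is the minimal polynomial, and the product x^3 is the characteristic polynomial.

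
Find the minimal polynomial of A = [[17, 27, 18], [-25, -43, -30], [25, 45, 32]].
The characteristic polynomial factors as (x - 2)^3. The minimal polynomial is ∏(x - λ)^{k_λ} where k_λ is the size of the largest Jordan block at λ.

For λ = 2: rank(A - 2I) = 1, and the largest Jordan block has size 2 (the smallest k with rank((A - 2I)^k) = rank((A - 2I)^(k+1))).

So m_A(x) = (x - 2)^2.

m_A(x) = (x - 2)^2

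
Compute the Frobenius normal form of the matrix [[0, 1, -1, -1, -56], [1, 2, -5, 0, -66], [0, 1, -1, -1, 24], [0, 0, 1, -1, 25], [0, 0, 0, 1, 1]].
R = [[0, 0, 0, 0, -80], [1, 0, 0, 0, -64], [0, 1, 0, 0, 1], [0, 0, 1, 0, 23], [0, 0, 0, 1, 1]]

The invariant factors of A (the non-unit diagonal entries of the Smith normal form of xI - A over ℚ[x]) are (x - 5)(x + 4)(x^3 - 3x - 4), each dividing the next. The characteristic polynomial is their product, (x - 5)(x + 4)(x^3 - 3x - 4).

The rational canonical form is the block-diagonal matrix of companion matrices C(f_i):
R = [[0, 0, 0, 0, -80], [1, 0, 0, 0, -64], [0, 1, 0, 0, 1], [0, 0, 1, 0, 23], [0, 0, 0, 1, 1]].

Note the characteristic polynomial does not split into linear factors over ℚ, so A has no Jordan form over ℚ; the rational canonical form exists over any field.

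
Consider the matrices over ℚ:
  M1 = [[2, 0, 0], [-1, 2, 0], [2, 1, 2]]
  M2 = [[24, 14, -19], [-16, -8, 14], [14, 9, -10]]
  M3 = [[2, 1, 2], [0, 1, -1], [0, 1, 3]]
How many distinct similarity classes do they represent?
Characteristic polynomials: χ_{M1} = (x - 2)^3, χ_{M2} = (x - 2)^3, χ_{M3} = (x - 2)^3.

{M1, M2, M3}: invariant factors (x - 2)^3.

Matrices are similar if and only if their invariant-factor lists agree; the partition into similarity classes is {M1, M2, M3}.

1 class: {M1, M2, M3}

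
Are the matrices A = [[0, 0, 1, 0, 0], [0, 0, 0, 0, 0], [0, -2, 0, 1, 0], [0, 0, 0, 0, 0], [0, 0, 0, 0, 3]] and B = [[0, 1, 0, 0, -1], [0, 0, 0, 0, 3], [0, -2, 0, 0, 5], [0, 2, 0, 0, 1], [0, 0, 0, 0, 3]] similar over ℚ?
No.

Both have characteristic polynomial x^4(x - 3), but the minimal polynomial of A is x^3(x - 3) while the minimal polynomial of B is x^2(x - 3). The minimal polynomial is a similarity invariant, so A and B are not similar.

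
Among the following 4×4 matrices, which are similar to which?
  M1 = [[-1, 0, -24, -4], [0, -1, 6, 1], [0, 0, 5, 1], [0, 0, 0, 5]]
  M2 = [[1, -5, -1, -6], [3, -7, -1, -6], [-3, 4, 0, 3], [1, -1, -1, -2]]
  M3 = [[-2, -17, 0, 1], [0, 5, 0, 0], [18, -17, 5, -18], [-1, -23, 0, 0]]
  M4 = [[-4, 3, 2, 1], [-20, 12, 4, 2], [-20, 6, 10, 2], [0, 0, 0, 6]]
Characteristic polynomials: χ_{M1} = (x - 5)^2(x + 1)^2, χ_{M2} = (x + 2)^4, χ_{M3} = (x - 5)^2(x + 1)^2, χ_{M4} = (x - 6)^4.

{M1}: invariant factors x + 1, (x - 5)^2(x + 1).

{M2}: invariant factors x + 2, (x + 2)^3.

{M3}: invariant factors (x - 5)^2(x + 1)^2.

{M4}: invariant factors x - 6, x - 6, (x - 6)^2.

Matrices are similar if and only if their invariant-factor lists agree; the partition into similarity classes is {M1}, {M2}, {M3}, {M4}.

4 classes: {M1}, {M2}, {M3}, {M4}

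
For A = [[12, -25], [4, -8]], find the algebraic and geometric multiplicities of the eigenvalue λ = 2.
algebraic multiplicity 2, geometric multiplicity 1

The characteristic polynomial is (x - 2)^2, so the factor x - 2 appears with exponent 2: the algebraic multiplicity is 2.

rank(A - 2I) = 1, so the eigenspace has dimension 2 - 1 = 1: the geometric multiplicity is 1.

Since 1 < 2, A is not diagonalizable.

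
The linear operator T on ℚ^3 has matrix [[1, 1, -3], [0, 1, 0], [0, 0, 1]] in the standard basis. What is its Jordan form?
J = [[1, 1, 0], [0, 1, 0], [0, 0, 1]]

The characteristic polynomial is det(xI - A) = (x - 1)^3, so the eigenvalues are 1 (algebraic multiplicity 3).

For λ = 1: rank(A - I) = 1, rank((A - I)^2) = 0. The eigenspace has dimension 3 - 1 = 2, so there are 2 Jordan blocks; the rank sequence gives block sizes [2, 1].

Assembling the blocks gives the Jordan form J above.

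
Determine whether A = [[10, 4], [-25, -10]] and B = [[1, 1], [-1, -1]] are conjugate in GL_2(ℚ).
Yes.

Two matrices over a field are similar if and only if they have the same invariant factors.

Both A and B have characteristic polynomial x^2 and minimal polynomial x^2. Computing further, both have invariant factors x^2. Hence A and B are similar.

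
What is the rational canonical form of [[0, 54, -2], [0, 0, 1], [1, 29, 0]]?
The invariant factors of A (the non-unit diagonal entries of the Smith normal form of xI - A over ℚ[x]) are (x - 6)(x + 3)^2, each dividing the next. The characteristic polynomial is their product, (x - 6)(x + 3)^2.

The rational canonical form is the block-diagonal matrix of companion matrices C(f_i):
R = [[0, 0, 54], [1, 0, 27], [0, 1, 0]].

R = [[0, 0, 54], [1, 0, 27], [0, 1, 0]]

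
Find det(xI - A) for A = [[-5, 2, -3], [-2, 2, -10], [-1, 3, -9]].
χ_A(x) = (x + 4)^3

xI - A = [[x + 5, -2, 3], [2, x - 2, 10], [1, -3, x + 9]].

Expanding det(xI - A) along the first row:
det(xI - A) = + (x + 5)·det([[x - 2, 10], [-3, x + 9]]) - (-2)·det([[2, 10], [1, x + 9]]) + (3)·det([[2, x - 2], [1, -3]]).

Evaluating gives χ_A(x) = x^3 + 12x^2 + 48x + 64 = (x + 4)^3.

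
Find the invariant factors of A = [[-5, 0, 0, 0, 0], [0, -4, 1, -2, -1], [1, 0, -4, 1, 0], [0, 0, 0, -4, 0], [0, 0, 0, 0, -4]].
The Jordan structure of A has elementary divisors (x + 5), (x + 4)^3, (x + 4). Arranging the block sizes at each eigenvalue in decreasing order and taking row products gives the invariant factors.

Invariant factors (smallest first, each dividing the next): x + 4, (x + 4)^3(x + 5).

Check: the last factor (x + 4)^3(x + 5) is the minimal polynomial, and the product (x + 4)^4(x + 5) is the characteristic polynomial.

x + 4, (x + 4)^3(x + 5)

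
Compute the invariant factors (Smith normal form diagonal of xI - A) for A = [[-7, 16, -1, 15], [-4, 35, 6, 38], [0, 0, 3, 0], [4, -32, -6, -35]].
The Jordan structure of A has elementary divisors (x + 5)^2, (x - 3), (x - 3). Arranging the block sizes at each eigenvalue in decreasing order and taking row products gives the invariant factors.

Invariant factors (smallest first, each dividing the next): x - 3, (x - 3)(x + 5)^2.

Check: the last factor (x - 3)(x + 5)^2 is the minimal polynomial, and the product (x - 3)^2(x + 5)^2 is the characteristic polynomial.

x - 3, (x - 3)(x + 5)^2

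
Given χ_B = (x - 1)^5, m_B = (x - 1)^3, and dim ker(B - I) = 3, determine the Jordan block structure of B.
λ = 1: algebraic multiplicity 5 (exponent in χ_B), largest block size 3 (exponent in m_B), 3 blocks (geometric multiplicity). These force block sizes [3, 1, 1].

Jordan blocks: (1, 3), (1, 1), (1, 1)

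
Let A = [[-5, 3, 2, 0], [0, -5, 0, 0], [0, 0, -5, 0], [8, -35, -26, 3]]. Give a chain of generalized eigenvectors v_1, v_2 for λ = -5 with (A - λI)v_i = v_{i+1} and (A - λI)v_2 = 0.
We seek v_1 ∈ ker((A + 5I)^2) \ ker(A + 5I), then set v_{i+1} = (A + 5I) v_i.

One such chain is v_1 = [[3, 1, -1, -2]]^T, v_2 = [[1, 0, 0, -1]]^T. Check: (A + 5I) v_2 = [[0, 0, 0, 0]]^T = 0.

v_1 = [[3, 1, -1, -2]]^T, v_2 = [[1, 0, 0, -1]]^T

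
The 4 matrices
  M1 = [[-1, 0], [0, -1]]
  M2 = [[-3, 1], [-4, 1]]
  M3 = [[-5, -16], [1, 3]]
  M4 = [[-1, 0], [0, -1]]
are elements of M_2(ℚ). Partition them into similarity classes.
Characteristic polynomials: χ_{M1} = (x + 1)^2, χ_{M2} = (x + 1)^2, χ_{M3} = (x + 1)^2, χ_{M4} = (x + 1)^2.

{M1, M4}: invariant factors x + 1, x + 1.

{M2, M3}: invariant factors (x + 1)^2.

Matrices are similar if and only if their invariant-factor lists agree; the partition into similarity classes is {M1, M4}, {M2, M3}.

2 classes: {M1, M4}, {M2, M3}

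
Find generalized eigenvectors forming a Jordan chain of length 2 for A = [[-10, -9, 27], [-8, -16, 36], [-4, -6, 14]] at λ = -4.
We seek v_1 ∈ ker((A + 4I)^2) \ ker(A + 4I), then set v_{i+1} = (A + 4I) v_i.

One such chain is v_1 = [[-1, 1, 0]]^T, v_2 = [[-3, -4, -2]]^T. Check: (A + 4I) v_2 = [[0, 0, 0]]^T = 0.

v_1 = [[-1, 1, 0]]^T, v_2 = [[-3, -4, -2]]^T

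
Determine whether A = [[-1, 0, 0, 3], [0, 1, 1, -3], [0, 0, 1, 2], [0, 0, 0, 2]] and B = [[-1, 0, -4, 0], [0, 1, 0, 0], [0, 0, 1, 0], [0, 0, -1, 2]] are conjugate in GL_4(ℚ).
Both have characteristic polynomial (x - 2)(x - 1)^2(x + 1), but the minimal polynomial of A is (x - 2)(x - 1)^2(x + 1) while the minimal polynomial of B is (x - 2)(x - 1)(x + 1). The minimal polynomial is a similarity invariant, so A and B are not similar.

No.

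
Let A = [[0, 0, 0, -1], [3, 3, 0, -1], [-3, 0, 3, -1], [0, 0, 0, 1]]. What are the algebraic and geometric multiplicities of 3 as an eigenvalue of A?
algebraic multiplicity 2, geometric multiplicity 2

The characteristic polynomial is x(x - 3)^2(x - 1), so the factor x - 3 appears with exponent 2: the algebraic multiplicity is 2.

rank(A - 3I) = 2, so the eigenspace has dimension 4 - 2 = 2: the geometric multiplicity is 2.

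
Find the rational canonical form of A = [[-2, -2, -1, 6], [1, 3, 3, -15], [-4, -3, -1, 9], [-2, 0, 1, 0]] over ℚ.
The invariant factors of A (the non-unit diagonal entries of the Smith normal form of xI - A over ℚ[x]) are x(x^3 + 3x + 5), each dividing the next. The characteristic polynomial is their product, x(x^3 + 3x + 5).

The rational canonical form is the block-diagonal matrix of companion matrices C(f_i):
R = [[0, 0, 0, 0], [1, 0, 0, -5], [0, 1, 0, -3], [0, 0, 1, 0]].

Note the characteristic polynomial does not split into linear factors over ℚ, so A has no Jordan form over ℚ; the rational canonical form exists over any field.

R = [[0, 0, 0, 0], [1, 0, 0, -5], [0, 1, 0, -3], [0, 0, 1, 0]]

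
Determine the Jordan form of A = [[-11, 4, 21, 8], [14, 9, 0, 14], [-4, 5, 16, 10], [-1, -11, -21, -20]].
J = [[-5, 1, 0, 0], [0, -5, 0, 0], [0, 0, 2, 0], [0, 0, 0, 2]]

The characteristic polynomial is det(xI - A) = (x - 2)^2(x + 5)^2, so the eigenvalues are -5 (algebraic multiplicity 2), 2 (algebraic multiplicity 2).

For λ = -5: rank(A + 5I) = 3, rank((A + 5I)^2) = 2. The eigenspace has dimension 4 - 3 = 1, so there is 1 Jordan block; the rank sequence gives block sizes [2].

For λ = 2: rank(A - 2I) = 2. The eigenspace has dimension 4 - 2 = 2, so there are 2 Jordan blocks; the rank sequence gives block sizes [1, 1].

Assembling the blocks gives the Jordan form J above.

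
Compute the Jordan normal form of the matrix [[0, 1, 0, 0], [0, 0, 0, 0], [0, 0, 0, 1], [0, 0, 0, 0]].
J = [[0, 1, 0, 0], [0, 0, 0, 0], [0, 0, 0, 1], [0, 0, 0, 0]]

The characteristic polynomial is det(xI - A) = x^4, so the eigenvalues are 0 (algebraic multiplicity 4).

For λ = 0: rank(A) = 2, rank(A^2) = 0. The eigenspace has dimension 4 - 2 = 2, so there are 2 Jordan blocks; the rank sequence gives block sizes [2, 2].

Assembling the blocks gives the Jordan form J above.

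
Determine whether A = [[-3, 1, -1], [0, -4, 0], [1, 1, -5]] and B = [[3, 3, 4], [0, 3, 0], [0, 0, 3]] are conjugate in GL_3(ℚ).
trace(A) = -12 but trace(B) = 9. The trace is a similarity invariant, so A and B are not similar.

No.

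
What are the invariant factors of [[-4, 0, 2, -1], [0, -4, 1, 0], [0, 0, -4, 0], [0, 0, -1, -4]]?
x + 4, (x + 4)^3

The Jordan structure of A has elementary divisors (x + 4)^3, (x + 4). Arranging the block sizes at each eigenvalue in decreasing order and taking row products gives the invariant factors.

Invariant factors (smallest first, each dividing the next): x + 4, (x + 4)^3.

Check: the last factor (x + 4)^3 is the minimal polynomial, and the product (x + 4)^4 is the characteristic polynomial.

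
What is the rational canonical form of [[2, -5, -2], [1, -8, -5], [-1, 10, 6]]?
The invariant factors of A (the non-unit diagonal entries of the Smith normal form of xI - A over ℚ[x]) are x^3 + x - 5, each dividing the next. The characteristic polynomial is their product, x^3 + x - 5.

The rational canonical form is the block-diagonal matrix of companion matrices C(f_i):
R = [[0, 0, 5], [1, 0, -1], [0, 1, 0]].

Note the characteristic polynomial does not split into linear factors over ℚ, so A has no Jordan form over ℚ; the rational canonical form exists over any field.

R = [[0, 0, 5], [1, 0, -1], [0, 1, 0]]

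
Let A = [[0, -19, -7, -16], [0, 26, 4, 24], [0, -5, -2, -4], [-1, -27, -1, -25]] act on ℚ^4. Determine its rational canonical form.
The invariant factors of A (the non-unit diagonal entries of the Smith normal form of xI - A over ℚ[x]) are (x + 2)^2(x^2 - 3x + 4), each dividing the next. The characteristic polynomial is their product, (x + 2)^2(x^2 - 3x + 4).

The rational canonical form is the block-diagonal matrix of companion matrices C(f_i):
R = [[0, 0, 0, -16], [1, 0, 0, -4], [0, 1, 0, 4], [0, 0, 1, -1]].

Note the characteristic polynomial does not split into linear factors over ℚ, so A has no Jordan form over ℚ; the rational canonical form exists over any field.

R = [[0, 0, 0, -16], [1, 0, 0, -4], [0, 1, 0, 4], [0, 0, 1, -1]]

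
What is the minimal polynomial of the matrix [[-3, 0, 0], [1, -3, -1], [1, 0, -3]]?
The characteristic polynomial factors as (x + 3)^3. The minimal polynomial is ∏(x - λ)^{k_λ} where k_λ is the size of the largest Jordan block at λ.

For λ = -3: rank(A + 3I) = 2, and the largest Jordan block has size 3 (the smallest k with rank((A + 3I)^k) = rank((A + 3I)^(k+1))).

So m_A(x) = (x + 3)^3.

m_A(x) = (x + 3)^3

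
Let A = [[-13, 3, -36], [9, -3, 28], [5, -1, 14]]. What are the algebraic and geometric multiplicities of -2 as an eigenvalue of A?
algebraic multiplicity 2, geometric multiplicity 1

The characteristic polynomial is (x - 2)(x + 2)^2, so the factor x + 2 appears with exponent 2: the algebraic multiplicity is 2.

rank(A + 2I) = 2, so the eigenspace has dimension 3 - 2 = 1: the geometric multiplicity is 1.

Since 1 < 2, A is not diagonalizable.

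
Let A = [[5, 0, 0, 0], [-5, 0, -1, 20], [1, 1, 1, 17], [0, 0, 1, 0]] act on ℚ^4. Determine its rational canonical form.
The invariant factors of A (the non-unit diagonal entries of the Smith normal form of xI - A over ℚ[x]) are x - 5, (x - 5)(x + 2)^2, each dividing the next. The characteristic polynomial is their product, (x - 5)^2(x + 2)^2.

The rational canonical form is the block-diagonal matrix of companion matrices C(f_i):
R = [[5, 0, 0, 0], [0, 0, 0, 20], [0, 1, 0, 16], [0, 0, 1, 1]].

R = [[5, 0, 0, 0], [0, 0, 0, 20], [0, 1, 0, 16], [0, 0, 1, 1]]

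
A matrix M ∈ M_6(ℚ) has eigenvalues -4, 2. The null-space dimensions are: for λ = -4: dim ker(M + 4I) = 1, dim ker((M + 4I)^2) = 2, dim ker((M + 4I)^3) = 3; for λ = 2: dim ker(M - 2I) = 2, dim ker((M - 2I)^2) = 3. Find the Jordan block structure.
Jordan blocks: (-4, 3), (2, 2), (2, 1)

λ = -4: successive nullity increments [1, 1, 1] count blocks of size ≥ k; block sizes are [3].
λ = 2: successive nullity increments [2, 1] count blocks of size ≥ k; block sizes are [2, 1].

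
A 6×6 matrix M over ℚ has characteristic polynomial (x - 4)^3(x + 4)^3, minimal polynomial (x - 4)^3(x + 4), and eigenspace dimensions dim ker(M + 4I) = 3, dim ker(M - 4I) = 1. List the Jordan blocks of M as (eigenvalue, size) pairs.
Jordan blocks: (-4, 1), (-4, 1), (-4, 1), (4, 3)

λ = -4: algebraic multiplicity 3 (exponent in χ_M), largest block size 1 (exponent in m_M), 3 blocks (geometric multiplicity). These force block sizes [1, 1, 1].
λ = 4: algebraic multiplicity 3 (exponent in χ_M), largest block size 3 (exponent in m_M), 1 block (geometric multiplicity). This forces block sizes [3].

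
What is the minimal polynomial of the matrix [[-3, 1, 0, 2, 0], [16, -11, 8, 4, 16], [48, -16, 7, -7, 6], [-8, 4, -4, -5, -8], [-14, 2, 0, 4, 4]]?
m_A(x) = (x - 4)(x + 3)^2

The characteristic polynomial factors as (x - 4)(x + 3)^4. The minimal polynomial is ∏(x - λ)^{k_λ} where k_λ is the size of the largest Jordan block at λ.

For λ = -3: rank(A + 3I) = 3, and the largest Jordan block has size 2 (the smallest k with rank((A + 3I)^k) = rank((A + 3I)^(k+1))).
For λ = 4: rank(A - 4I) = 4, and the largest Jordan block has size 1 (the smallest k with rank((A - 4I)^k) = rank((A - 4I)^(k+1))).

So m_A(x) = (x - 4)(x + 3)^2.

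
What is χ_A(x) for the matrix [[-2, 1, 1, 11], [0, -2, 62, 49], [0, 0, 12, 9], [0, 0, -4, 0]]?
χ_A(x) = (x - 6)^2(x + 2)^2

xI - A = [[x + 2, -1, -1, -11], [0, x + 2, -62, -49], [0, 0, x - 12, -9], [0, 0, 4, x]].

Expanding det(xI - A) along the first row:
det(xI - A) = + (x + 2)·det([[x + 2, -62, -49], [0, x - 12, -9], [0, 4, x]]) - (-1)·det([[0, -62, -49], [0, x - 12, -9], [0, 4, x]]) + (-1)·det([[0, x + 2, -49], [0, 0, -9], [0, 0, x]]) - (-11)·det([[0, x + 2, -62], [0, 0, x - 12], [0, 0, 4]]).

Evaluating gives χ_A(x) = x^4 - 8x^3 - 8x^2 + 96x + 144 = (x - 6)^2(x + 2)^2.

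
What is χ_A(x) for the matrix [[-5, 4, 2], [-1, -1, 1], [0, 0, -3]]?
χ_A(x) = (x + 3)^3

xI - A = [[x + 5, -4, -2], [1, x + 1, -1], [0, 0, x + 3]].

Expanding det(xI - A) along the first row:
det(xI - A) = + (x + 5)·det([[x + 1, -1], [0, x + 3]]) - (-4)·det([[1, -1], [0, x + 3]]) + (-2)·det([[1, x + 1], [0, 0]]).

Evaluating gives χ_A(x) = x^3 + 9x^2 + 27x + 27 = (x + 3)^3.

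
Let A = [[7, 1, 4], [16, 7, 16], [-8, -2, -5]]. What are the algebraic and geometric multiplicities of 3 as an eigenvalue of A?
The characteristic polynomial is (x - 3)^3, so the factor x - 3 appears with exponent 3: the algebraic multiplicity is 3.

rank(A - 3I) = 1, so the eigenspace has dimension 3 - 1 = 2: the geometric multiplicity is 2.

Since 2 < 3, A is not diagonalizable.

algebraic multiplicity 3, geometric multiplicity 2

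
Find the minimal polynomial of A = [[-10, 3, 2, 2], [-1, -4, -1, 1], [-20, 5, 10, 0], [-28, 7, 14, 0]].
The characteristic polynomial factors as x(x - 2)(x + 3)^2. The minimal polynomial is ∏(x - λ)^{k_λ} where k_λ is the size of the largest Jordan block at λ.

For λ = -3: rank(A + 3I) = 3, and the largest Jordan block has size 2 (the smallest k with rank((A + 3I)^k) = rank((A + 3I)^(k+1))).
For λ = 0: rank(A) = 3, and the largest Jordan block has size 1 (the smallest k with rank(A^k) = rank(A^(k+1))).
For λ = 2: rank(A - 2I) = 3, and the largest Jordan block has size 1 (the smallest k with rank((A - 2I)^k) = rank((A - 2I)^(k+1))).

So m_A(x) = x(x - 2)(x + 3)^2.

m_A(x) = x(x - 2)(x + 3)^2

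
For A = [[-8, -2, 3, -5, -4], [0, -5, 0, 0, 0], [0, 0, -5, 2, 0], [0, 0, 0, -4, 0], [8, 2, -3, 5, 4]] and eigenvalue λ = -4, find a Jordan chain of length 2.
v_1 = [[-2, 0, 2, 1, 2]]^T, v_2 = [[1, 0, 0, 0, -1]]^T

We seek v_1 ∈ ker((A + 4I)^2) \ ker(A + 4I), then set v_{i+1} = (A + 4I) v_i.

One such chain is v_1 = [[-2, 0, 2, 1, 2]]^T, v_2 = [[1, 0, 0, 0, -1]]^T. Check: (A + 4I) v_2 = [[0, 0, 0, 0, 0]]^T = 0.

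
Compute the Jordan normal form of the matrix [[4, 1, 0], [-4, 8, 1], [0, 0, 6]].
The characteristic polynomial is det(xI - A) = (x - 6)^3, so the eigenvalues are 6 (algebraic multiplicity 3).

For λ = 6: rank(A - 6I) = 2, rank((A - 6I)^2) = 1, rank((A - 6I)^3) = 0. The eigenspace has dimension 3 - 2 = 1, so there is 1 Jordan block; the rank sequence gives block sizes [3].

Assembling the blocks gives the Jordan form J above.

J = [[6, 1, 0], [0, 6, 1], [0, 0, 6]]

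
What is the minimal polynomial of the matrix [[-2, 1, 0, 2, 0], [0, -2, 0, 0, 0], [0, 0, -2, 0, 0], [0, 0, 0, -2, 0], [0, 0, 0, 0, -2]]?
The characteristic polynomial factors as (x + 2)^5. The minimal polynomial is ∏(x - λ)^{k_λ} where k_λ is the size of the largest Jordan block at λ.

For λ = -2: rank(A + 2I) = 1, and the largest Jordan block has size 2 (the smallest k with rank((A + 2I)^k) = rank((A + 2I)^(k+1))).

So m_A(x) = (x + 2)^2.

m_A(x) = (x + 2)^2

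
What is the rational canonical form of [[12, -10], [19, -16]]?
The invariant factors of A (the non-unit diagonal entries of the Smith normal form of xI - A over ℚ[x]) are x^2 + 4x - 2, each dividing the next. The characteristic polynomial is their product, x^2 + 4x - 2.

The rational canonical form is the block-diagonal matrix of companion matrices C(f_i):
R = [[0, 2], [1, -4]].

Note the characteristic polynomial does not split into linear factors over ℚ, so A has no Jordan form over ℚ; the rational canonical form exists over any field.

R = [[0, 2], [1, -4]]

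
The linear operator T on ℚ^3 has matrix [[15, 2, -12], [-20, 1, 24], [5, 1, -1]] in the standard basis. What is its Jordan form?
The characteristic polynomial is det(xI - A) = (x - 5)^3, so the eigenvalues are 5 (algebraic multiplicity 3).

For λ = 5: rank(A - 5I) = 1, rank((A - 5I)^2) = 0. The eigenspace has dimension 3 - 1 = 2, so there are 2 Jordan blocks; the rank sequence gives block sizes [2, 1].

Assembling the blocks gives the Jordan form J above.

J = [[5, 1, 0], [0, 5, 0], [0, 0, 5]]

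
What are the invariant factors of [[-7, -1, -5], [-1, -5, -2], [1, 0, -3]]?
(x + 5)^3

The Jordan structure of A has elementary divisors (x + 5)^3. Arranging the block sizes at each eigenvalue in decreasing order and taking row products gives the invariant factors.

Invariant factors (smallest first, each dividing the next): (x + 5)^3.

Check: the last factor (x + 5)^3 is the minimal polynomial, and the product (x + 5)^3 is the characteristic polynomial.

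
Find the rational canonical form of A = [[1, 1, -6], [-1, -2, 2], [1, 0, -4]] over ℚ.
The invariant factors of A (the non-unit diagonal entries of the Smith normal form of xI - A over ℚ[x]) are (x + 2)(x^2 + 3x + 3), each dividing the next. The characteristic polynomial is their product, (x + 2)(x^2 + 3x + 3).

The rational canonical form is the block-diagonal matrix of companion matrices C(f_i):
R = [[0, 0, -6], [1, 0, -9], [0, 1, -5]].

Note the characteristic polynomial does not split into linear factors over ℚ, so A has no Jordan form over ℚ; the rational canonical form exists over any field.

R = [[0, 0, -6], [1, 0, -9], [0, 1, -5]]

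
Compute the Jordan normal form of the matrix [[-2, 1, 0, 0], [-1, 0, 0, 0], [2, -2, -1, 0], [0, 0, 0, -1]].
J = [[-1, 1, 0, 0], [0, -1, 0, 0], [0, 0, -1, 0], [0, 0, 0, -1]]

The characteristic polynomial is det(xI - A) = (x + 1)^4, so the eigenvalues are -1 (algebraic multiplicity 4).

For λ = -1: rank(A + I) = 1, rank((A + I)^2) = 0. The eigenspace has dimension 4 - 1 = 3, so there are 3 Jordan blocks; the rank sequence gives block sizes [2, 1, 1].

Assembling the blocks gives the Jordan form J above.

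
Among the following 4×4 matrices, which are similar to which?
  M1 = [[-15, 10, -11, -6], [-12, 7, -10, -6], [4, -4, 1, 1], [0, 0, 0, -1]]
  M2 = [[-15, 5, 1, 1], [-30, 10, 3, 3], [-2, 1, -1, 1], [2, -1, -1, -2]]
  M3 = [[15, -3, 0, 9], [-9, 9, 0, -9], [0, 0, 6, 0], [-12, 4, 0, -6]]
2 classes: {M1, M2}, {M3}

Characteristic polynomials: χ_{M1} = (x + 1)^3(x + 5), χ_{M2} = (x + 1)^3(x + 5), χ_{M3} = (x - 6)^4.

{M1, M2}: invariant factors (x + 1)^3(x + 5).

{M3}: invariant factors x - 6, x - 6, (x - 6)^2.

Matrices are similar if and only if their invariant-factor lists agree; the partition into similarity classes is {M1, M2}, {M3}.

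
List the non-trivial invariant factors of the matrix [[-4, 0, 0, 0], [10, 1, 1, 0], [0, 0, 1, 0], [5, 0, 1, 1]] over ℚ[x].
x - 1, (x - 1)^2(x + 4)

The Jordan structure of A has elementary divisors (x + 4), (x - 1)^2, (x - 1). Arranging the block sizes at each eigenvalue in decreasing order and taking row products gives the invariant factors.

Invariant factors (smallest first, each dividing the next): x - 1, (x - 1)^2(x + 4).

Check: the last factor (x - 1)^2(x + 4) is the minimal polynomial, and the product (x - 1)^3(x + 4) is the characteristic polynomial.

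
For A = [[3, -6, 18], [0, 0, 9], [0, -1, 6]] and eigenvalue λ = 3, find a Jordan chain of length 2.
v_1 = [[2, 1, 0]]^T, v_2 = [[-6, -3, -1]]^T

We seek v_1 ∈ ker((A - 3I)^2) \ ker(A - 3I), then set v_{i+1} = (A - 3I) v_i.

One such chain is v_1 = [[2, 1, 0]]^T, v_2 = [[-6, -3, -1]]^T. Check: (A - 3I) v_2 = [[0, 0, 0]]^T = 0.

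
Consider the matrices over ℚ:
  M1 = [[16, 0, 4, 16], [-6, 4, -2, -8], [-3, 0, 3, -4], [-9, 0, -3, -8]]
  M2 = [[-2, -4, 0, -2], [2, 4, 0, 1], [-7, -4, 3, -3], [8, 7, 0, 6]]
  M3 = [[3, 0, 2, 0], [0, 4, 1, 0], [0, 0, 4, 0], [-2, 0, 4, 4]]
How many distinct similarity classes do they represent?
Characteristic polynomials: χ_{M1} = (x - 4)^3(x - 3), χ_{M2} = (x - 3)^3(x - 2), χ_{M3} = (x - 4)^3(x - 3).

{M1}: invariant factors x - 4, x - 4, (x - 4)(x - 3).

{M2}: invariant factors (x - 3)^3(x - 2).

{M3}: invariant factors x - 4, (x - 4)^2(x - 3).

Matrices are similar if and only if their invariant-factor lists agree; the partition into similarity classes is {M1}, {M2}, {M3}.

3 classes: {M1}, {M2}, {M3}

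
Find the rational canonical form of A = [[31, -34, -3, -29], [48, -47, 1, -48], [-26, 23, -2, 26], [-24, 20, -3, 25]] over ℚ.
The invariant factors of A (the non-unit diagonal entries of the Smith normal form of xI - A over ℚ[x]) are (x - 5)^2(x^2 + 3x + 3), each dividing the next. The characteristic polynomial is their product, (x - 5)^2(x^2 + 3x + 3).

The rational canonical form is the block-diagonal matrix of companion matrices C(f_i):
R = [[0, 0, 0, -75], [1, 0, 0, -45], [0, 1, 0, 2], [0, 0, 1, 7]].

Note the characteristic polynomial does not split into linear factors over ℚ, so A has no Jordan form over ℚ; the rational canonical form exists over any field.

R = [[0, 0, 0, -75], [1, 0, 0, -45], [0, 1, 0, 2], [0, 0, 1, 7]]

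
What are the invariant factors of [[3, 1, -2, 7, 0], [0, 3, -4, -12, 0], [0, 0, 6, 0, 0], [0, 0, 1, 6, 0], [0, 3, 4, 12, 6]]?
x - 6, (x - 6)^2(x - 3)^2

The Jordan structure of A has elementary divisors (x - 3)^2, (x - 6)^2, (x - 6). Arranging the block sizes at each eigenvalue in decreasing order and taking row products gives the invariant factors.

Invariant factors (smallest first, each dividing the next): x - 6, (x - 6)^2(x - 3)^2.

Check: the last factor (x - 6)^2(x - 3)^2 is the minimal polynomial, and the product (x - 6)^3(x - 3)^2 is the characteristic polynomial.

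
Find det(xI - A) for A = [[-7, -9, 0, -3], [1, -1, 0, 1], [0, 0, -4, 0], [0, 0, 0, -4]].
χ_A(x) = (x + 4)^4

xI - A = [[x + 7, 9, 0, 3], [-1, x + 1, 0, -1], [0, 0, x + 4, 0], [0, 0, 0, x + 4]].

Expanding det(xI - A) along the first row:
det(xI - A) = + (x + 7)·det([[x + 1, 0, -1], [0, x + 4, 0], [0, 0, x + 4]]) - (9)·det([[-1, 0, -1], [0, x + 4, 0], [0, 0, x + 4]]) + (0)·det([[-1, x + 1, -1], [0, 0, 0], [0, 0, x + 4]]) - (3)·det([[-1, x + 1, 0], [0, 0, x + 4], [0, 0, 0]]).

Evaluating gives χ_A(x) = x^4 + 16x^3 + 96x^2 + 256x + 256 = (x + 4)^4.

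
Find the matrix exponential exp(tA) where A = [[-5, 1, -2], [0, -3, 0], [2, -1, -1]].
e^{tA} = [[(1 - 2*t)*e^{-3*t}, t*e^{-3*t}, -2*t*e^{-3*t}], [0, e^{-3*t}, 0], [2*t*e^{-3*t}, -t*e^{-3*t}, (2*t + 1)*e^{-3*t}]]

A has Jordan form J = [[-3, 1, 0], [0, -3, 0], [0, 0, -3]] with A = PJP^{-1}, so e^{tA} = P e^{tJ} P^{-1}.

For a Jordan block J_k(λ), e^{tJ_k(λ)} = e^{λt} · (I + tN + t^2 N^2/2! + ... + t^{k-1} N^{k-1}/(k-1)!) where N is the nilpotent superdiagonal part.

Assembling the blocks and conjugating back gives the entries of e^{tA} as shown above.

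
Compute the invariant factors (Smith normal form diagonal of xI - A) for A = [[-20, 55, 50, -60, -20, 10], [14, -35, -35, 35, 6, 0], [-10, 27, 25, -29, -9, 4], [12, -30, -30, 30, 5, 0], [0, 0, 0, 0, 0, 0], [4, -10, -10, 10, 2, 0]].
x, x^2, x^3

The Jordan structure of A has elementary divisors x^3, x^2, x. Arranging the block sizes at each eigenvalue in decreasing order and taking row products gives the invariant factors.

Invariant factors (smallest first, each dividing the next): x, x^2, x^3.

Check: the last factor x^3 is the minimal polynomial, and the product x^6 is the characteristic polynomial.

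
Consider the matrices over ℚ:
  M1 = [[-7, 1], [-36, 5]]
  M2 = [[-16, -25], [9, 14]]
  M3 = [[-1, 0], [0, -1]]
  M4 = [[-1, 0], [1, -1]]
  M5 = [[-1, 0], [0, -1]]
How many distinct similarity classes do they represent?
2 classes: {M1, M2, M4}, {M3, M5}

Characteristic polynomials: χ_{M1} = (x + 1)^2, χ_{M2} = (x + 1)^2, χ_{M3} = (x + 1)^2, χ_{M4} = (x + 1)^2, χ_{M5} = (x + 1)^2.

{M1, M2, M4}: invariant factors (x + 1)^2.

{M3, M5}: invariant factors x + 1, x + 1.

Matrices are similar if and only if their invariant-factor lists agree; the partition into similarity classes is {M1, M2, M4}, {M3, M5}.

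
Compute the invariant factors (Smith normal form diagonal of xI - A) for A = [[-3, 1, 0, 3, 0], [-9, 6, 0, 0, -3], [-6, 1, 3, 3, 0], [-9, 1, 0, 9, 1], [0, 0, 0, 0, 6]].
x - 3, (x - 6)^2(x - 3)^2

The Jordan structure of A has elementary divisors (x - 3)^2, (x - 3), (x - 6)^2. Arranging the block sizes at each eigenvalue in decreasing order and taking row products gives the invariant factors.

Invariant factors (smallest first, each dividing the next): x - 3, (x - 6)^2(x - 3)^2.

Check: the last factor (x - 6)^2(x - 3)^2 is the minimal polynomial, and the product (x - 6)^2(x - 3)^3 is the characteristic polynomial.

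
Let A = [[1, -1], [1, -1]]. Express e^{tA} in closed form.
A has Jordan form J = [[0, 1], [0, 0]] with A = PJP^{-1}, so e^{tA} = P e^{tJ} P^{-1}.

For a Jordan block J_k(λ), e^{tJ_k(λ)} = e^{λt} · (I + tN + t^2 N^2/2! + ... + t^{k-1} N^{k-1}/(k-1)!) where N is the nilpotent superdiagonal part.

Assembling the blocks and conjugating back gives the entries of e^{tA} as shown above.

e^{tA} = [[t + 1, -t], [t, 1 - t]]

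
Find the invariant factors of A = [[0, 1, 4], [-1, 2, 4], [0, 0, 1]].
The Jordan structure of A has elementary divisors (x - 1)^2, (x - 1). Arranging the block sizes at each eigenvalue in decreasing order and taking row products gives the invariant factors.

Invariant factors (smallest first, each dividing the next): x - 1, (x - 1)^2.

Check: the last factor (x - 1)^2 is the minimal polynomial, and the product (x - 1)^3 is the characteristic polynomial.

x - 1, (x - 1)^2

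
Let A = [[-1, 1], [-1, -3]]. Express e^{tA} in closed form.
A has Jordan form J = [[-2, 1], [0, -2]] with A = PJP^{-1}, so e^{tA} = P e^{tJ} P^{-1}.

For a Jordan block J_k(λ), e^{tJ_k(λ)} = e^{λt} · (I + tN + t^2 N^2/2! + ... + t^{k-1} N^{k-1}/(k-1)!) where N is the nilpotent superdiagonal part.

Assembling the blocks and conjugating back gives the entries of e^{tA} as shown above.

e^{tA} = [[(t + 1)*e^{-2*t}, t*e^{-2*t}], [-t*e^{-2*t}, (1 - t)*e^{-2*t}]]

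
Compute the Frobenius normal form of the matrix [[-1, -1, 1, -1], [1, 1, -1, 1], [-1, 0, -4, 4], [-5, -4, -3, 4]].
R = [[0, 0, 0, 0], [1, 0, 0, 1], [0, 1, 0, 4], [0, 0, 1, 0]]

The invariant factors of A (the non-unit diagonal entries of the Smith normal form of xI - A over ℚ[x]) are x(x^3 - 4x - 1), each dividing the next. The characteristic polynomial is their product, x(x^3 - 4x - 1).

The rational canonical form is the block-diagonal matrix of companion matrices C(f_i):
R = [[0, 0, 0, 0], [1, 0, 0, 1], [0, 1, 0, 4], [0, 0, 1, 0]].

Note the characteristic polynomial does not split into linear factors over ℚ, so A has no Jordan form over ℚ; the rational canonical form exists over any field.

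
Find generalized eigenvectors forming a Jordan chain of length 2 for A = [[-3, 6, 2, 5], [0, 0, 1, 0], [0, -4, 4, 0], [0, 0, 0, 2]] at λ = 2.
v_1 = [[-1, -1, -1, 1]]^T, v_2 = [[2, 1, 2, 0]]^T

We seek v_1 ∈ ker((A - 2I)^2) \ ker(A - 2I), then set v_{i+1} = (A - 2I) v_i.

One such chain is v_1 = [[-1, -1, -1, 1]]^T, v_2 = [[2, 1, 2, 0]]^T. Check: (A - 2I) v_2 = [[0, 0, 0, 0]]^T = 0.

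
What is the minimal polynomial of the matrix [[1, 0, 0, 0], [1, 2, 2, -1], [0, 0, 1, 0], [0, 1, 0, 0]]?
m_A(x) = (x - 1)^3

The characteristic polynomial factors as (x - 1)^4. The minimal polynomial is ∏(x - λ)^{k_λ} where k_λ is the size of the largest Jordan block at λ.

For λ = 1: rank(A - I) = 2, and the largest Jordan block has size 3 (the smallest k with rank((A - I)^k) = rank((A - I)^(k+1))).

So m_A(x) = (x - 1)^3.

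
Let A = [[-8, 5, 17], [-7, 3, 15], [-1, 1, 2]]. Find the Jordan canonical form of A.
J = [[-1, 1, 0], [0, -1, 1], [0, 0, -1]]

The characteristic polynomial is det(xI - A) = (x + 1)^3, so the eigenvalues are -1 (algebraic multiplicity 3).

For λ = -1: rank(A + I) = 2, rank((A + I)^2) = 1, rank((A + I)^3) = 0. The eigenspace has dimension 3 - 2 = 1, so there is 1 Jordan block; the rank sequence gives block sizes [3].

Assembling the blocks gives the Jordan form J above.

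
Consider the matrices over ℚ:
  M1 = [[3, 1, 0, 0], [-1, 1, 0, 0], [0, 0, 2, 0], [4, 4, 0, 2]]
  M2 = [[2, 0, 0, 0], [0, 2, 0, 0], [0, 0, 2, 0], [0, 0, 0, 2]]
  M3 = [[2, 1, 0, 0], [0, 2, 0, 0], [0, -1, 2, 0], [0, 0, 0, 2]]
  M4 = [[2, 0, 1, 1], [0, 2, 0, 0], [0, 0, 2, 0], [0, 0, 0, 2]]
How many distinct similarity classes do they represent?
2 classes: {M1, M3, M4}, {M2}

Characteristic polynomials: χ_{M1} = (x - 2)^4, χ_{M2} = (x - 2)^4, χ_{M3} = (x - 2)^4, χ_{M4} = (x - 2)^4.

{M1, M3, M4}: invariant factors x - 2, x - 2, (x - 2)^2.

{M2}: invariant factors x - 2, x - 2, x - 2, x - 2.

Matrices are similar if and only if their invariant-factor lists agree; the partition into similarity classes is {M1, M3, M4}, {M2}.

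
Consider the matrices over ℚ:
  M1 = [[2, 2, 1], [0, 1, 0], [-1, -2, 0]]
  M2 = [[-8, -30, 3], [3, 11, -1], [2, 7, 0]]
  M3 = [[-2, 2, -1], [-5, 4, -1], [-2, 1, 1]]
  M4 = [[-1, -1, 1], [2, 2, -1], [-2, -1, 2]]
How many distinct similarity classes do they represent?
2 classes: {M1, M4}, {M2, M3}

Characteristic polynomials: χ_{M1} = (x - 1)^3, χ_{M2} = (x - 1)^3, χ_{M3} = (x - 1)^3, χ_{M4} = (x - 1)^3.

{M1, M4}: invariant factors x - 1, (x - 1)^2.

{M2, M3}: invariant factors (x - 1)^3.

Matrices are similar if and only if their invariant-factor lists agree; the partition into similarity classes is {M1, M4}, {M2, M3}.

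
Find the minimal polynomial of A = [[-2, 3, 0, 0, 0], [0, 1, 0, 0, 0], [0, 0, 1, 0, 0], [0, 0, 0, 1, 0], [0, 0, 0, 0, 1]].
m_A(x) = (x - 1)(x + 2)

The characteristic polynomial factors as (x - 1)^4(x + 2). The minimal polynomial is ∏(x - λ)^{k_λ} where k_λ is the size of the largest Jordan block at λ.

For λ = -2: rank(A + 2I) = 4, and the largest Jordan block has size 1 (the smallest k with rank((A + 2I)^k) = rank((A + 2I)^(k+1))).
For λ = 1: rank(A - I) = 1, and the largest Jordan block has size 1 (the smallest k with rank((A - I)^k) = rank((A - I)^(k+1))).

So m_A(x) = (x - 1)(x + 2).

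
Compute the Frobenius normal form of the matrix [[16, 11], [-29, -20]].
The invariant factors of A (the non-unit diagonal entries of the Smith normal form of xI - A over ℚ[x]) are x^2 + 4x - 1, each dividing the next. The characteristic polynomial is their product, x^2 + 4x - 1.

The rational canonical form is the block-diagonal matrix of companion matrices C(f_i):
R = [[0, 1], [1, -4]].

Note the characteristic polynomial does not split into linear factors over ℚ, so A has no Jordan form over ℚ; the rational canonical form exists over any field.

R = [[0, 1], [1, -4]]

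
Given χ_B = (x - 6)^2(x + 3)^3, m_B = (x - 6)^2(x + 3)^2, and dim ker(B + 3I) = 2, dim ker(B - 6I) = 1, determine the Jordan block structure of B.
Jordan blocks: (-3, 2), (-3, 1), (6, 2)

λ = -3: algebraic multiplicity 3 (exponent in χ_B), largest block size 2 (exponent in m_B), 2 blocks (geometric multiplicity). These force block sizes [2, 1].
λ = 6: algebraic multiplicity 2 (exponent in χ_B), largest block size 2 (exponent in m_B), 1 block (geometric multiplicity). This forces block sizes [2].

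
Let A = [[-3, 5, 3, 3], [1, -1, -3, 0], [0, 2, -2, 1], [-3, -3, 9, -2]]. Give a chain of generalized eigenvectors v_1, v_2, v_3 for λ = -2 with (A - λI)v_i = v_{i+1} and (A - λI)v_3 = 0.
v_1 = [[2, 0, 1, 0]]^T, v_2 = [[1, -1, 0, 3]]^T, v_3 = [[3, 0, 1, 0]]^T

We seek v_1 ∈ ker((A + 2I)^3) \ ker((A + 2I)^2), then set v_{i+1} = (A + 2I) v_i.

One such chain is v_1 = [[2, 0, 1, 0]]^T, v_2 = [[1, -1, 0, 3]]^T, v_3 = [[3, 0, 1, 0]]^T. Check: (A + 2I) v_3 = [[0, 0, 0, 0]]^T = 0.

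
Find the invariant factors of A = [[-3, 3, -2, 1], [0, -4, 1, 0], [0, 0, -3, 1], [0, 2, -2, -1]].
The Jordan structure of A has elementary divisors (x + 3)^3, (x + 2). Arranging the block sizes at each eigenvalue in decreasing order and taking row products gives the invariant factors.

Invariant factors (smallest first, each dividing the next): (x + 2)(x + 3)^3.

Check: the last factor (x + 2)(x + 3)^3 is the minimal polynomial, and the product (x + 2)(x + 3)^3 is the characteristic polynomial.

(x + 2)(x + 3)^3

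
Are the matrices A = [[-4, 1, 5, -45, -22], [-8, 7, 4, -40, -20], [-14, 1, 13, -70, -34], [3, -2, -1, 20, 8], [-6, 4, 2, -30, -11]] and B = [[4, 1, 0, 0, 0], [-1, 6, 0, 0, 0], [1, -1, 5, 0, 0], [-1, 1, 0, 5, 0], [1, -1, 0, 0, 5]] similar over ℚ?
Both have characteristic polynomial (x - 5)^5 and minimal polynomial (x - 5)^2. But rank(A - 5I) = 2 for A while rank(B - 5I) = 1 for B, so the number of Jordan blocks at λ = 5 differs. A and B are not similar.

No.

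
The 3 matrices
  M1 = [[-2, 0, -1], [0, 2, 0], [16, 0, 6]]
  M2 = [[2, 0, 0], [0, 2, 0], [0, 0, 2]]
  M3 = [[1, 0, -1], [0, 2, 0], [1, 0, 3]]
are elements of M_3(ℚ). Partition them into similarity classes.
Characteristic polynomials: χ_{M1} = (x - 2)^3, χ_{M2} = (x - 2)^3, χ_{M3} = (x - 2)^3.

{M1, M3}: invariant factors x - 2, (x - 2)^2.

{M2}: invariant factors x - 2, x - 2, x - 2.

Matrices are similar if and only if their invariant-factor lists agree; the partition into similarity classes is {M1, M3}, {M2}.

2 classes: {M1, M3}, {M2}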